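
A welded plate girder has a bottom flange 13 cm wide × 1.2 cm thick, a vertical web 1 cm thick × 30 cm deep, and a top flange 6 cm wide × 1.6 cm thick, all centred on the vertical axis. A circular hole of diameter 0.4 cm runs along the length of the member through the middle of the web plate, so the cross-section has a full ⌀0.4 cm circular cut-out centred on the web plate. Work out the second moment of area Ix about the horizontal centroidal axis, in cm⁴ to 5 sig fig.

Ix ≈ 8294.3 cm⁴

Decompose the section into non-overlapping parts with the origin at the bottom-left of its bounding rectangle.
Bottom plate: 13 × 1.2, A = 15.6 cm², y = 0.6 cm, Ī = 1.872 cm⁴.
Web plate: 1 × 30, A = 30 cm², y = 16.2 cm, Ī = 2 250 cm⁴.
Top plate: 6 × 1.6, A = 9.6 cm², y = 32 cm, Ī = 2.048 cm⁴.
Hole (subtracted): ⌀0.4, A = 0.1256637 cm², y = 16.2 cm, Ī = 0.001256637 cm⁴.
Centroid: ȳ = ΣA·y / ΣA = 14.53534 cm.
Transfer each piece to the horizontal centroidal axis using Ī + A·d² with d = y − 14.53534:
  bottom plate: d = -13.93534 cm → contributes +3031.294 cm⁴
  web plate: d = 1.664659 cm → contributes +2333.133 cm⁴
  top plate: d = 17.46466 cm → contributes +2930.185 cm⁴
  hole: d = 1.664659 cm → contributes −0.3494821 cm⁴
Total I = 8294.263 cm⁴.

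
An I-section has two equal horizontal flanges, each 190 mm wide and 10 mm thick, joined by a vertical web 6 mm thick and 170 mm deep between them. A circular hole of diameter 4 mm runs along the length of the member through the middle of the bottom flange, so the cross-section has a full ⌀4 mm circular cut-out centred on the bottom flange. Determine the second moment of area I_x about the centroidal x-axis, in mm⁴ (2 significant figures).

I_x ≈ 3.3 × 10⁷ mm⁴

Split into non-overlapping primitives; take the origin at the lower-left of the bounding box.
Bottom flange: 190 × 10, A = 1 900 mm², y = 5 mm, Ī = 15 833 mm⁴.
Web: 6 × 170, A = 1 020 mm², y = 95 mm, Ī = 2 456 500 mm⁴.
Top flange: 190 × 10, A = 1 900 mm², y = 185 mm, Ī = 15 833 mm⁴.
Hole (subtracted): ⌀4, A = 12.57 mm², y = 5 mm, Ī = 12.57 mm⁴.
Centroid: ȳ = ΣA·y / ΣA = 95.24 mm.
Transfer each piece to the centroidal x-axis using Ī + A·d² with d = y − 95.24:
  bottom flange: d = -90.24 mm → contributes +15 486 396 mm⁴
  web: d = -0.2353 mm → contributes +2 456 556 mm⁴
  top flange: d = 89.76 mm → contributes +15 325 481 mm⁴
  hole: d = -90.24 mm → contributes −102 333 mm⁴
Total I = 33 166 100 mm⁴.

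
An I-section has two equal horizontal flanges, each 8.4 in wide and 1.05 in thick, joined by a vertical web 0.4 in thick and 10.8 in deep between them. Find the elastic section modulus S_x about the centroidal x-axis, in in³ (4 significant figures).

Treat the section as a set of non-overlapping primitives; coordinates are from the bounding-box lower-left.
Bottom flange: 8.4 × 1.05, A = 8.82 in², y = 0.525 in, Ī = 0.810338 in⁴.
Web: 0.4 × 10.8, A = 4.32 in², y = 6.45 in, Ī = 41.9904 in⁴.
Top flange: 8.4 × 1.05, A = 8.82 in², y = 12.375 in, Ī = 0.810338 in⁴.
By symmetry the centroid is at mid-height, ȳ = 6.45 in.
Transfer each piece to the centroidal x-axis using Ī + A·d² with d = y − 6.45:
  bottom flange: d = -5.925 in → contributes +310.442 in⁴
  web: d = 0 in → contributes +41.9904 in⁴
  top flange: d = 5.925 in → contributes +310.442 in⁴
Total I = 662.874 in⁴.
Extreme fibre distance c = 6.45 in; S = I/c = 102.771 in³.

S_x ≈ 102.8 in³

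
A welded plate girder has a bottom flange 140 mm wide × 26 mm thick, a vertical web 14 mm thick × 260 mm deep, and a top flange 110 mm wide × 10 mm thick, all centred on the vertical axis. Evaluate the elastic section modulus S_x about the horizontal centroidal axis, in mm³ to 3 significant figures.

S_x ≈ 5.35 × 10⁵ mm³

Break the section into simple shapes (no overlaps), measuring from the bottom-left corner of the bounding box.
Bottom plate: 140 × 26, A = 3 640 mm², y = 13 mm, Ī = 205 053 mm⁴.
Web plate: 14 × 260, A = 3 640 mm², y = 156 mm, Ī = 20 505 333 mm⁴.
Top plate: 110 × 10, A = 1 100 mm², y = 291 mm, Ī = 9166.7 mm⁴.
Centroid: ȳ = ΣA·y / ΣA = 111.61 mm.
Transfer each piece to the horizontal centroidal axis using Ī + A·d² with d = y − 111.61:
  bottom plate: d = -98.606 mm → contributes +35 597 442 mm⁴
  web plate: d = 44.394 mm → contributes +27 679 078 mm⁴
  top plate: d = 179.39 mm → contributes +35 409 514 mm⁴
Total I = 98 686 034 mm⁴.
Extreme fibre distance c = 184.39 mm; S = I/c = 535 192 mm³.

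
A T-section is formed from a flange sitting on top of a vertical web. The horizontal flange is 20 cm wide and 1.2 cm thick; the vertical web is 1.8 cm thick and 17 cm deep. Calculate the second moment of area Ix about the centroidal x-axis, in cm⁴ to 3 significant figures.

Treat the section as a set of non-overlapping primitives; coordinates are from the bounding-box lower-left.
Flange: 20 × 1.2, A = 24 cm², y = 17.6 cm, Ī = 2.88 cm⁴.
Web: 1.8 × 17, A = 30.6 cm², y = 8.5 cm, Ī = 736.95 cm⁴.
Centroid: ȳ = ΣA·y / ΣA = 12.5 cm.
Transfer each piece to the centroidal x-axis using Ī + A·d² with d = y − 12.5:
  flange: d = 5.1 cm → contributes +627.12 cm⁴
  web: d = -4 cm → contributes +1226.6 cm⁴
Total I = 1853.7 cm⁴.

Ix ≈ 1850 cm⁴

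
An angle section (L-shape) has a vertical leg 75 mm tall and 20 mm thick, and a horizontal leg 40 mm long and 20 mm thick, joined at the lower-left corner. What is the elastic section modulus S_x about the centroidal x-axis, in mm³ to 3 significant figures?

S_x ≈ 2.21 × 10⁴ mm³

Break the section into simple shapes (no overlaps), measuring from the bottom-left corner of the bounding box.
Vertical leg: 20 × 75, A = 1 500 mm², y = 37.5 mm, Ī = 703 125 mm⁴.
Horizontal leg (remainder): 20 × 20, A = 400 mm², y = 10 mm, Ī = 13 333 mm⁴.
Centroid: ȳ = ΣA·y / ΣA = 31.711 mm.
Transfer each piece to the centroidal x-axis using Ī + A·d² with d = y − 31.711:
  vertical leg: d = 5.7895 mm → contributes +753 402 mm⁴
  horizontal leg (remainder): d = -21.711 mm → contributes +201 872 mm⁴
Total I = 955 274 mm⁴.
Extreme fibre distance c = 43.289 mm; S = I/c = 22 067 mm³.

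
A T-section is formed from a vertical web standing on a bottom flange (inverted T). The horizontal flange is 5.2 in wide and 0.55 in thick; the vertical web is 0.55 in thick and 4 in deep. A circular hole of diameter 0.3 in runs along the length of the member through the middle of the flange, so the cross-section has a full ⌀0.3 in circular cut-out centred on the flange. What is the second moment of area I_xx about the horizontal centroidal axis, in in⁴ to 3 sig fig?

I_xx ≈ 9.37 in⁴

Split into non-overlapping primitives; take the origin at the lower-left of the bounding box.
Flange: 5.2 × 0.55, A = 2.86 in², y = 0.275 in, Ī = 0.072096 in⁴.
Web: 0.55 × 4, A = 2.2 in², y = 2.55 in, Ī = 2.9333 in⁴.
Hole (subtracted): ⌀0.3, A = 0.070686 in², y = 0.275 in, Ī = 0.00039761 in⁴.
Centroid: ȳ = ΣA·y / ΣA = 1.2781 in.
Transfer each piece to the horizontal centroidal axis using Ī + A·d² with d = y − 1.2781:
  flange: d = -1.0031 in → contributes +2.9501 in⁴
  web: d = 1.2719 in → contributes +6.4921 in⁴
  hole: d = -1.0031 in → contributes −0.071529 in⁴
Total I = 9.3707 in⁴.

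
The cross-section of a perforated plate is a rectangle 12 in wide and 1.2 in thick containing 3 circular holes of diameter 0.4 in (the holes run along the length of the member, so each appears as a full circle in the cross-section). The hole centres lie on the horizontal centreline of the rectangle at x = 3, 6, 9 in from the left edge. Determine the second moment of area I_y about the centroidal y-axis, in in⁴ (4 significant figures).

Split into non-overlapping primitives; take the origin at the lower-left of the bounding box.
Plate: 12 × 1.2, A = 14.4 in², x = 6 in, Ī = 172.8 in⁴.
Hole 1 (subtracted): ⌀0.4, A = 0.125664 in², x = 3 in, Ī = 0.00125664 in⁴.
Hole 2 (subtracted): ⌀0.4, A = 0.125664 in², x = 6 in, Ī = 0.00125664 in⁴.
Hole 3 (subtracted): ⌀0.4, A = 0.125664 in², x = 9 in, Ī = 0.00125664 in⁴.
By symmetry the centroid is at mid-width, x̄ = 6 in.
Transfer each piece to the centroidal y-axis using Ī + A·d² with d = x − 6:
  plate: d = 0 in → contributes +172.8 in⁴
  hole 1: d = -3 in → contributes −1.13223 in⁴
  hole 2: d = 0 in → contributes −0.00125664 in⁴
  hole 3: d = 3 in → contributes −1.13223 in⁴
Total I = 170.534 in⁴.

I_y ≈ 170.5 in⁴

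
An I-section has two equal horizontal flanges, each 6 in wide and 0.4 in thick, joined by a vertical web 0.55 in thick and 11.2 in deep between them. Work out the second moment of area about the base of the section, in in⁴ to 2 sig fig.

Break the section into simple shapes (no overlaps), measuring from the bottom-left corner of the bounding box.
Bottom flange: 6 × 0.4, A = 2.4 in², y = 0.2 in, Ī = 0.032 in⁴.
Web: 0.55 × 11.2, A = 6.16 in², y = 6 in, Ī = 64.39 in⁴.
Top flange: 6 × 0.4, A = 2.4 in², y = 11.8 in, Ī = 0.032 in⁴.
Transfer each piece to the base of the section using Ī + A·d² with d = y − 0:
  bottom flange: d = 0.2 in → contributes +0.128 in⁴
  web: d = 6 in → contributes +286.2 in⁴
  top flange: d = 11.8 in → contributes +334.2 in⁴
Total I = 620.5 in⁴.

I_base ≈ 620 in⁴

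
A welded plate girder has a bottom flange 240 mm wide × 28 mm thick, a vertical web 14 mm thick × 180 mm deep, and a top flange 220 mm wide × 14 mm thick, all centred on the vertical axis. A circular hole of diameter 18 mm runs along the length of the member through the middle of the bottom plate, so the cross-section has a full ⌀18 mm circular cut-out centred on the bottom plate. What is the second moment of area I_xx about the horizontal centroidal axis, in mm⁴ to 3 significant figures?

I_xx ≈ 9.46 × 10⁷ mm⁴

Split into non-overlapping primitives; take the origin at the lower-left of the bounding box.
Bottom plate: 240 × 28, A = 6 720 mm², y = 14 mm, Ī = 439 040 mm⁴.
Web plate: 14 × 180, A = 2 520 mm², y = 118 mm, Ī = 6 804 000 mm⁴.
Top plate: 220 × 14, A = 3 080 mm², y = 215 mm, Ī = 50 307 mm⁴.
Hole (subtracted): ⌀18, A = 254.47 mm², y = 14 mm, Ī = 5 153 mm⁴.
Centroid: ȳ = ΣA·y / ΣA = 87.031 mm.
Transfer each piece to the horizontal centroidal axis using Ī + A·d² with d = y − 87.031:
  bottom plate: d = -73.031 mm → contributes +36 280 521 mm⁴
  web plate: d = 30.969 mm → contributes +9 220 850 mm⁴
  top plate: d = 127.97 mm → contributes +50 488 443 mm⁴
  hole: d = -73.031 mm → contributes −1 362 377 mm⁴
Total I = 94 627 437 mm⁴.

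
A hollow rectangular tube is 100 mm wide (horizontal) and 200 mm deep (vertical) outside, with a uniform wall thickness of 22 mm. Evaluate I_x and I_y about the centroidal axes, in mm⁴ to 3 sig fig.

Decompose the section into non-overlapping parts with the origin at the bottom-left of its bounding rectangle.
Outer rectangle: 100 × 200, A = 20 000 mm², y = 100 mm, Ī = 66 666 667 mm⁴.
Inner void (subtracted): 56 × 156, A = 8 736 mm², y = 100 mm, Ī = 17 716 608 mm⁴.
By symmetry the centroid is at mid-height, ȳ = 100 mm.
All pieces are centred on the centroidal x-axis, so I = ΣĪ (holes subtracted) = 48 950 059 mm⁴.
Repeating about the centroidal y-axis gives I_y = 14 383 659 mm⁴.

I_x ≈ 4.90 × 10⁷ mm⁴, I_y ≈ 1.44 × 10⁷ mm⁴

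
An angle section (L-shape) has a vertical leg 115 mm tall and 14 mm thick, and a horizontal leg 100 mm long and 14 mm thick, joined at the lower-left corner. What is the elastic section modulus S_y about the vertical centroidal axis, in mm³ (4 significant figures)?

S_y ≈ 3.478 × 10⁴ mm³

Break the section into simple shapes (no overlaps), measuring from the bottom-left corner of the bounding box.
Vertical leg: 14 × 115, A = 1 610 mm², x = 7 mm, Ī = 26296.7 mm⁴.
Horizontal leg (remainder): 86 × 14, A = 1 204 mm², x = 57 mm, Ī = 742 065 mm⁴.
Centroid: x̄ = ΣA·x / ΣA = 28.393 mm.
Transfer each piece to the vertical centroidal axis using Ī + A·d² with d = x − 28.393:
  vertical leg: d = -21.393 mm → contributes +763 132 mm⁴
  horizontal leg (remainder): d = 28.607 mm → contributes +1 727 369 mm⁴
Total I = 2 490 501 mm⁴.
Extreme fibre distance c = 71.607 mm; S = I/c = 34780.2 mm³.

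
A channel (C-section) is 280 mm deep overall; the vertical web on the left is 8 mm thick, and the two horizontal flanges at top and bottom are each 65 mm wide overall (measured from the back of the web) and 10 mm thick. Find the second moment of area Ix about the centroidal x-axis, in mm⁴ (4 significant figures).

Ix ≈ 3.542 × 10⁷ mm⁴

Treat the section as a set of non-overlapping primitives; coordinates are from the bounding-box lower-left.
Web: 8 × 280, A = 2 240 mm², y = 140 mm, Ī = 14 634 667 mm⁴.
Top flange (beyond web): 57 × 10, A = 570 mm², y = 275 mm, Ī = 4 750 mm⁴.
Bottom flange (beyond web): 57 × 10, A = 570 mm², y = 5 mm, Ī = 4 750 mm⁴.
By symmetry the centroid is at mid-height, ȳ = 140 mm.
Transfer each piece to the centroidal x-axis using Ī + A·d² with d = y − 140:
  web: d = 0 mm → contributes +14 634 667 mm⁴
  top flange (beyond web): d = 135 mm → contributes +10 393 000 mm⁴
  bottom flange (beyond web): d = -135 mm → contributes +10 393 000 mm⁴
Total I = 35 420 667 mm⁴.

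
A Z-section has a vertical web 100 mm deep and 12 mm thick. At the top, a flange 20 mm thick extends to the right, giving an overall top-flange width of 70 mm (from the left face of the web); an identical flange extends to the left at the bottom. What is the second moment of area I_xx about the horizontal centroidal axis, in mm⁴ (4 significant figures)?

Break the section into simple shapes (no overlaps), measuring from the bottom-left corner of the bounding box.
Web: 12 × 100, A = 1 200 mm², y = 50 mm, Ī = 1 000 000 mm⁴.
Top flange (beyond web): 58 × 20, A = 1 160 mm², y = 90 mm, Ī = 38666.7 mm⁴.
Bottom flange (beyond web): 58 × 20, A = 1 160 mm², y = 10 mm, Ī = 38666.7 mm⁴.
Centroid: ȳ = ΣA·y / ΣA = 50 mm.
Transfer each piece to the horizontal centroidal axis using Ī + A·d² with d = y − 50:
  web: d = 0 mm → contributes +1 000 000 mm⁴
  top flange (beyond web): d = 40 mm → contributes +1 894 667 mm⁴
  bottom flange (beyond web): d = -40 mm → contributes +1 894 667 mm⁴
Total I = 4 789 333 mm⁴.

I_xx ≈ 4.789 × 10⁶ mm⁴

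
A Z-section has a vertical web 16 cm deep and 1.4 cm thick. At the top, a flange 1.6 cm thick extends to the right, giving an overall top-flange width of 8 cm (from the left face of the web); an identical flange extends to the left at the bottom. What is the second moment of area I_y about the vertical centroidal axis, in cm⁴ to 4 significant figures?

Break the section into simple shapes (no overlaps), measuring from the bottom-left corner of the bounding box.
Web: 1.4 × 16, A = 22.4 cm², x = 7.3 cm, Ī = 3.65867 cm⁴.
Top flange (beyond web): 6.6 × 1.6, A = 10.56 cm², x = 11.3 cm, Ī = 38.3328 cm⁴.
Bottom flange (beyond web): 6.6 × 1.6, A = 10.56 cm², x = 3.3 cm, Ī = 38.3328 cm⁴.
Centroid: x̄ = ΣA·x / ΣA = 7.3 cm.
Transfer each piece to the vertical centroidal axis using Ī + A·d² with d = x − 7.3:
  web: d = 0 cm → contributes +3.65867 cm⁴
  top flange (beyond web): d = 4 cm → contributes +207.293 cm⁴
  bottom flange (beyond web): d = -4 cm → contributes +207.293 cm⁴
Total I = 418.244 cm⁴.

I_y ≈ 418.2 cm⁴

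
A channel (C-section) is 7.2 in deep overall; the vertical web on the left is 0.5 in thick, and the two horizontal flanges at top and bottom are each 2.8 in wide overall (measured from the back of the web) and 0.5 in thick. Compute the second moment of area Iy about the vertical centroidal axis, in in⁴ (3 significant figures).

Decompose the section into non-overlapping parts with the origin at the bottom-left of its bounding rectangle.
Web: 0.5 × 7.2, A = 3.6 in², x = 0.25 in, Ī = 0.075 in⁴.
Top flange (beyond web): 2.3 × 0.5, A = 1.15 in², x = 1.65 in, Ī = 0.50696 in⁴.
Bottom flange (beyond web): 2.3 × 0.5, A = 1.15 in², x = 1.65 in, Ī = 0.50696 in⁴.
Centroid: x̄ = ΣA·x / ΣA = 0.79576 in.
Transfer each piece to the vertical centroidal axis using Ī + A·d² with d = x − 0.79576:
  web: d = -0.54576 in → contributes +1.1473 in⁴
  top flange (beyond web): d = 0.85424 in → contributes +1.3461 in⁴
  bottom flange (beyond web): d = 0.85424 in → contributes +1.3461 in⁴
Total I = 3.8396 in⁴.

Iy ≈ 3.84 in⁴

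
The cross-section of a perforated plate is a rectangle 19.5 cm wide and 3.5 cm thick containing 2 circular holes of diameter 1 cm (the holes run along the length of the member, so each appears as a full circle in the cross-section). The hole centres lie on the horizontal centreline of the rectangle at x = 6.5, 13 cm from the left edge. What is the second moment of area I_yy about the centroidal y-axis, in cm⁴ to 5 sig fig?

Decompose the section into non-overlapping parts with the origin at the bottom-left of its bounding rectangle.
Plate: 19.5 × 3.5, A = 68.25 cm², x = 9.75 cm, Ī = 2162.672 cm⁴.
Hole 1 (subtracted): ⌀1, A = 0.7853982 cm², x = 6.5 cm, Ī = 0.04908739 cm⁴.
Hole 2 (subtracted): ⌀1, A = 0.7853982 cm², x = 13 cm, Ī = 0.04908739 cm⁴.
By symmetry the centroid is at mid-width, x̄ = 9.75 cm.
Transfer each piece to the centroidal y-axis using Ī + A·d² with d = x − 9.75:
  plate: d = 0 cm → contributes +2162.672 cm⁴
  hole 1: d = -3.25 cm → contributes −8.344855 cm⁴
  hole 2: d = 3.25 cm → contributes −8.344855 cm⁴
Total I = 2145.982 cm⁴.

I_yy ≈ 2146.0 cm⁴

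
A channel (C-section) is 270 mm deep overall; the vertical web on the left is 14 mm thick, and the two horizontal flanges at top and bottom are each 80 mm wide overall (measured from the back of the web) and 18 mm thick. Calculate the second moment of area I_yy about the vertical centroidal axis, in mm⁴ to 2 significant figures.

I_yy ≈ 3.3 × 10⁶ mm⁴

Split into non-overlapping primitives; take the origin at the lower-left of the bounding box.
Web: 14 × 270, A = 3 780 mm², x = 7 mm, Ī = 61 740 mm⁴.
Top flange (beyond web): 66 × 18, A = 1 188 mm², x = 47 mm, Ī = 431 244 mm⁴.
Bottom flange (beyond web): 66 × 18, A = 1 188 mm², x = 47 mm, Ī = 431 244 mm⁴.
Centroid: x̄ = ΣA·x / ΣA = 22.44 mm.
Transfer each piece to the vertical centroidal axis using Ī + A·d² with d = x − 22.44:
  web: d = -15.44 mm → contributes +962 704 mm⁴
  top flange (beyond web): d = 24.56 mm → contributes +1 147 920 mm⁴
  bottom flange (beyond web): d = 24.56 mm → contributes +1 147 920 mm⁴
Total I = 3 258 544 mm⁴.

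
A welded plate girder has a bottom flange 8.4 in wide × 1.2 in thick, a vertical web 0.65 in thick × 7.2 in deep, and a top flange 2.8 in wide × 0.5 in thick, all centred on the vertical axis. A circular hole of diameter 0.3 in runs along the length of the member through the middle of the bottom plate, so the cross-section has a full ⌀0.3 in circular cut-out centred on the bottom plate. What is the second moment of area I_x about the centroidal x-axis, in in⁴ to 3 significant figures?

I_x ≈ 135 in⁴

Treat the section as a set of non-overlapping primitives; coordinates are from the bounding-box lower-left.
Bottom plate: 8.4 × 1.2, A = 10.08 in², y = 0.6 in, Ī = 1.2096 in⁴.
Web plate: 0.65 × 7.2, A = 4.68 in², y = 4.8 in, Ī = 20.218 in⁴.
Top plate: 2.8 × 0.5, A = 1.4 in², y = 8.65 in, Ī = 0.029167 in⁴.
Hole (subtracted): ⌀0.3, A = 0.070686 in², y = 0.6 in, Ī = 0.00039761 in⁴.
Centroid: ȳ = ΣA·y / ΣA = 2.5221 in.
Transfer each piece to the centroidal x-axis using Ī + A·d² with d = y − 2.5221:
  bottom plate: d = -1.9221 in → contributes +38.452 in⁴
  web plate: d = 2.2779 in → contributes +44.5 in⁴
  top plate: d = 6.1279 in → contributes +52.6 in⁴
  hole: d = -1.9221 in → contributes −0.26156 in⁴
Total I = 135.29 in⁴.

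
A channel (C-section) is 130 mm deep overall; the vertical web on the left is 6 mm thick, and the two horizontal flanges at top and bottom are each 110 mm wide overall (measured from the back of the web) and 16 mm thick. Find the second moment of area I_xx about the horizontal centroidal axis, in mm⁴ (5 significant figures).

Split into non-overlapping primitives; take the origin at the lower-left of the bounding box.
Web: 6 × 130, A = 780 mm², y = 65 mm, Ī = 1 098 500 mm⁴.
Top flange (beyond web): 104 × 16, A = 1 664 mm², y = 122 mm, Ī = 35498.67 mm⁴.
Bottom flange (beyond web): 104 × 16, A = 1 664 mm², y = 8 mm, Ī = 35498.67 mm⁴.
By symmetry the centroid is at mid-height, ȳ = 65 mm.
Transfer each piece to the horizontal centroidal axis using Ī + A·d² with d = y − 65:
  web: d = 0 mm → contributes +1 098 500 mm⁴
  top flange (beyond web): d = 57 mm → contributes +5 441 835 mm⁴
  bottom flange (beyond web): d = -57 mm → contributes +5 441 835 mm⁴
Total I = 11 982 169 mm⁴.

I_xx ≈ 1.1982 × 10⁷ mm⁴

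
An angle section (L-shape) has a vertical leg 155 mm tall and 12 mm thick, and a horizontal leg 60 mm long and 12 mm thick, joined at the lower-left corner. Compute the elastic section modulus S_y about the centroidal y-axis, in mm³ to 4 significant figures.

S_y ≈ 1.127 × 10⁴ mm³

Treat the section as a set of non-overlapping primitives; coordinates are from the bounding-box lower-left.
Vertical leg: 12 × 155, A = 1 860 mm², x = 6 mm, Ī = 22 320 mm⁴.
Horizontal leg (remainder): 48 × 12, A = 576 mm², x = 36 mm, Ī = 110 592 mm⁴.
Centroid: x̄ = ΣA·x / ΣA = 13.0936 mm.
Transfer each piece to the centroidal y-axis using Ī + A·d² with d = x − 13.0936:
  vertical leg: d = -7.0936 mm → contributes +115 914 mm⁴
  horizontal leg (remainder): d = 22.9064 mm → contributes +412 821 mm⁴
Total I = 528 735 mm⁴.
Extreme fibre distance c = 46.9064 mm; S = I/c = 11272.1 mm³.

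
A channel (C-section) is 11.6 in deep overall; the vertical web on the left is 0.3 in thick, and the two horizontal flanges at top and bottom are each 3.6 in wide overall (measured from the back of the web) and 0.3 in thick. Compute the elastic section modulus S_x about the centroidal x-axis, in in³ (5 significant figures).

Decompose the section into non-overlapping parts with the origin at the bottom-left of its bounding rectangle.
Web: 0.3 × 11.6, A = 3.48 in², y = 5.8 in, Ī = 39.0224 in⁴.
Top flange (beyond web): 3.3 × 0.3, A = 0.99 in², y = 11.45 in, Ī = 0.007425 in⁴.
Bottom flange (beyond web): 3.3 × 0.3, A = 0.99 in², y = 0.15 in, Ī = 0.007425 in⁴.
By symmetry the centroid is at mid-height, ȳ = 5.8 in.
Transfer each piece to the centroidal x-axis using Ī + A·d² with d = y − 5.8:
  web: d = 0 in → contributes +39.0224 in⁴
  top flange (beyond web): d = 5.65 in → contributes +31.6107 in⁴
  bottom flange (beyond web): d = -5.65 in → contributes +31.6107 in⁴
Total I = 102.2438 in⁴.
Extreme fibre distance c = 5.8 in; S = I/c = 17.62824 in³.

S_x ≈ 17.628 in³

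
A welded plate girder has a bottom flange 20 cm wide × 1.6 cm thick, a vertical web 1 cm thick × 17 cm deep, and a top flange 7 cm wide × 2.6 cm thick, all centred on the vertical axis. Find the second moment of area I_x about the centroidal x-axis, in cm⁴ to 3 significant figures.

I_x ≈ 4730 cm⁴

Break the section into simple shapes (no overlaps), measuring from the bottom-left corner of the bounding box.
Bottom plate: 20 × 1.6, A = 32 cm², y = 0.8 cm, Ī = 6.8267 cm⁴.
Web plate: 1 × 17, A = 17 cm², y = 10.1 cm, Ī = 409.42 cm⁴.
Top plate: 7 × 2.6, A = 18.2 cm², y = 19.9 cm, Ī = 10.253 cm⁴.
Centroid: ȳ = ΣA·y / ΣA = 8.3256 cm.
Transfer each piece to the centroidal x-axis using Ī + A·d² with d = y − 8.3256:
  bottom plate: d = -7.5256 cm → contributes +1819.1 cm⁴
  web plate: d = 1.7744 cm → contributes +462.94 cm⁴
  top plate: d = 11.574 cm → contributes +2448.4 cm⁴
Total I = 4730.5 cm⁴.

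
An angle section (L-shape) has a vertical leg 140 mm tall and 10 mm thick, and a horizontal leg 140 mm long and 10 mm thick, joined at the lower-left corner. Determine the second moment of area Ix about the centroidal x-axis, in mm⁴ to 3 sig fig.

Decompose the section into non-overlapping parts with the origin at the bottom-left of its bounding rectangle.
Vertical leg: 10 × 140, A = 1 400 mm², y = 70 mm, Ī = 2 286 667 mm⁴.
Horizontal leg (remainder): 130 × 10, A = 1 300 mm², y = 5 mm, Ī = 10 833 mm⁴.
Centroid: ȳ = ΣA·y / ΣA = 38.704 mm.
Transfer each piece to the centroidal x-axis using Ī + A·d² with d = y − 38.704:
  vertical leg: d = 31.296 mm → contributes +3 657 908 mm⁴
  horizontal leg (remainder): d = -33.704 mm → contributes +1 487 555 mm⁴
Total I = 5 145 463 mm⁴.

Ix ≈ 5.15 × 10⁶ mm⁴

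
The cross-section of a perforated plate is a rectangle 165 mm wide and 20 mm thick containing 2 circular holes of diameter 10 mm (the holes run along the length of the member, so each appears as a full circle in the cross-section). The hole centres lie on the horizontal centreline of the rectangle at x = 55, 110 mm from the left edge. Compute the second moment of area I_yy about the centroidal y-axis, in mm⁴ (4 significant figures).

I_yy ≈ 7.367 × 10⁶ mm⁴

Decompose the section into non-overlapping parts with the origin at the bottom-left of its bounding rectangle.
Plate: 165 × 20, A = 3 300 mm², x = 82.5 mm, Ī = 7 486 875 mm⁴.
Hole 1 (subtracted): ⌀10, A = 78.5398 mm², x = 55 mm, Ī = 490.874 mm⁴.
Hole 2 (subtracted): ⌀10, A = 78.5398 mm², x = 110 mm, Ī = 490.874 mm⁴.
By symmetry the centroid is at mid-width, x̄ = 82.5 mm.
Transfer each piece to the centroidal y-axis using Ī + A·d² with d = x − 82.5:
  plate: d = 0 mm → contributes +7 486 875 mm⁴
  hole 1: d = -27.5 mm → contributes −59886.6 mm⁴
  hole 2: d = 27.5 mm → contributes −59886.6 mm⁴
Total I = 7 367 102 mm⁴.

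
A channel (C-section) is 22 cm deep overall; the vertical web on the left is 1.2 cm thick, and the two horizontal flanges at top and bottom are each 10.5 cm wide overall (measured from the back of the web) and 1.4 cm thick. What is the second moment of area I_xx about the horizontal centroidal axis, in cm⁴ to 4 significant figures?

I_xx ≈ 3832 cm⁴

Break the section into simple shapes (no overlaps), measuring from the bottom-left corner of the bounding box.
Web: 1.2 × 22, A = 26.4 cm², y = 11 cm, Ī = 1064.8 cm⁴.
Top flange (beyond web): 9.3 × 1.4, A = 13.02 cm², y = 21.3 cm, Ī = 2.1266 cm⁴.
Bottom flange (beyond web): 9.3 × 1.4, A = 13.02 cm², y = 0.7 cm, Ī = 2.1266 cm⁴.
By symmetry the centroid is at mid-height, ȳ = 11 cm.
Transfer each piece to the horizontal centroidal axis using Ī + A·d² with d = y − 11:
  web: d = 0 cm → contributes +1064.8 cm⁴
  top flange (beyond web): d = 10.3 cm → contributes +1383.42 cm⁴
  bottom flange (beyond web): d = -10.3 cm → contributes +1383.42 cm⁴
Total I = 3831.64 cm⁴.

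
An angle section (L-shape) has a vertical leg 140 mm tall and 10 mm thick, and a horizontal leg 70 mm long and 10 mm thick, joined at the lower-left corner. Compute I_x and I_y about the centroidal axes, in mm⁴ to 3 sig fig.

I_x ≈ 4.07 × 10⁶ mm⁴, I_y ≈ 7.06 × 10⁵ mm⁴

Break the section into simple shapes (no overlaps), measuring from the bottom-left corner of the bounding box.
Vertical leg: 10 × 140, A = 1 400 mm², y = 70 mm, Ī = 2 286 667 mm⁴.
Horizontal leg (remainder): 60 × 10, A = 600 mm², y = 5 mm, Ī = 5 000 mm⁴.
Centroid: ȳ = ΣA·y / ΣA = 50.5 mm.
Transfer each piece to the centroidal x-axis using Ī + A·d² with d = y − 50.5:
  vertical leg: d = 19.5 mm → contributes +2 819 017 mm⁴
  horizontal leg (remainder): d = -45.5 mm → contributes +1 247 150 mm⁴
Total I = 4 066 167 mm⁴.
For the y-axis: x̄ = 15.5 mm.
Repeating about the centroidal y-axis gives I_y = 706 167 mm⁴.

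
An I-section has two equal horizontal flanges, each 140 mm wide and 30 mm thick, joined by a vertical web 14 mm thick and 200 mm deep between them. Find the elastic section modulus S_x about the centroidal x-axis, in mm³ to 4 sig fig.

S_x ≈ 9.312 × 10⁵ mm³

Split into non-overlapping primitives; take the origin at the lower-left of the bounding box.
Bottom flange: 140 × 30, A = 4 200 mm², y = 15 mm, Ī = 315 000 mm⁴.
Web: 14 × 200, A = 2 800 mm², y = 130 mm, Ī = 9 333 333 mm⁴.
Top flange: 140 × 30, A = 4 200 mm², y = 245 mm, Ī = 315 000 mm⁴.
By symmetry the centroid is at mid-height, ȳ = 130 mm.
Transfer each piece to the centroidal x-axis using Ī + A·d² with d = y − 130:
  bottom flange: d = -115 mm → contributes +55 860 000 mm⁴
  web: d = 0 mm → contributes +9 333 333 mm⁴
  top flange: d = 115 mm → contributes +55 860 000 mm⁴
Total I = 121 053 333 mm⁴.
Extreme fibre distance c = 130 mm; S = I/c = 931 179 mm³.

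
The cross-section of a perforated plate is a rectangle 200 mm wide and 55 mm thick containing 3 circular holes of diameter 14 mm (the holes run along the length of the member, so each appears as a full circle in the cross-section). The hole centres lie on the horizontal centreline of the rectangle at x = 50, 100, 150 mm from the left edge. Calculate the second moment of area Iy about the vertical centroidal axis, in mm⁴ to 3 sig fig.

Decompose the section into non-overlapping parts with the origin at the bottom-left of its bounding rectangle.
Plate: 200 × 55, A = 11 000 mm², x = 100 mm, Ī = 36 666 667 mm⁴.
Hole 1 (subtracted): ⌀14, A = 153.94 mm², x = 50 mm, Ī = 1885.7 mm⁴.
Hole 2 (subtracted): ⌀14, A = 153.94 mm², x = 100 mm, Ī = 1885.7 mm⁴.
Hole 3 (subtracted): ⌀14, A = 153.94 mm², x = 150 mm, Ī = 1885.7 mm⁴.
By symmetry the centroid is at mid-width, x̄ = 100 mm.
Transfer each piece to the vertical centroidal axis using Ī + A·d² with d = x − 100:
  plate: d = 0 mm → contributes +36 666 667 mm⁴
  hole 1: d = -50 mm → contributes −386 731 mm⁴
  hole 2: d = 0 mm → contributes −1885.7 mm⁴
  hole 3: d = 50 mm → contributes −386 731 mm⁴
Total I = 35 891 319 mm⁴.

Iy ≈ 3.59 × 10⁷ mm⁴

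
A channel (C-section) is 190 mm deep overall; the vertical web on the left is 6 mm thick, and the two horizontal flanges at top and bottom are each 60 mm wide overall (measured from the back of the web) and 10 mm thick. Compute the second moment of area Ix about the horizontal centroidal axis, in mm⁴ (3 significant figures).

Split into non-overlapping primitives; take the origin at the lower-left of the bounding box.
Web: 6 × 190, A = 1 140 mm², y = 95 mm, Ī = 3 429 500 mm⁴.
Top flange (beyond web): 54 × 10, A = 540 mm², y = 185 mm, Ī = 4 500 mm⁴.
Bottom flange (beyond web): 54 × 10, A = 540 mm², y = 5 mm, Ī = 4 500 mm⁴.
By symmetry the centroid is at mid-height, ȳ = 95 mm.
Transfer each piece to the horizontal centroidal axis using Ī + A·d² with d = y − 95:
  web: d = 0 mm → contributes +3 429 500 mm⁴
  top flange (beyond web): d = 90 mm → contributes +4 378 500 mm⁴
  bottom flange (beyond web): d = -90 mm → contributes +4 378 500 mm⁴
Total I = 12 186 500 mm⁴.

Ix ≈ 1.22 × 10⁷ mm⁴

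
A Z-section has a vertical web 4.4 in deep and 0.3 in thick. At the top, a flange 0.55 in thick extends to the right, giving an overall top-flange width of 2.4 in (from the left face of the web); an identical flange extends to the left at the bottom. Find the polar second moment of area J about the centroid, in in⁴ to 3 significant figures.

Break the section into simple shapes (no overlaps), measuring from the bottom-left corner of the bounding box.
Web: 0.3 × 4.4, A = 1.32 in², y = 2.2 in, Ī = 2.1296 in⁴.
Top flange (beyond web): 2.1 × 0.55, A = 1.155 in², y = 4.125 in, Ī = 0.029116 in⁴.
Bottom flange (beyond web): 2.1 × 0.55, A = 1.155 in², y = 0.275 in, Ī = 0.029116 in⁴.
Centroid: ȳ = ΣA·y / ΣA = 2.2 in.
Transfer each piece to the centroidal x-axis using Ī + A·d² with d = y − 2.2:
  web: d = 0 in → contributes +2.1296 in⁴
  top flange (beyond web): d = 1.925 in → contributes +4.3091 in⁴
  bottom flange (beyond web): d = -1.925 in → contributes +4.3091 in⁴
Total I = 10.748 in⁴.
For the y-axis: x̄ = 2.25 in.
Repeating about the centroidal y-axis gives I_y = 4.1852 in⁴.
Polar second moment: J = I_x + I_y = 14.933 in⁴.

J ≈ 14.9 in⁴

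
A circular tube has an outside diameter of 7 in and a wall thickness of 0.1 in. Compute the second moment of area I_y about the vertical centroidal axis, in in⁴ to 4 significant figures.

I_y ≈ 12.90 in⁴

Treat the section as a set of non-overlapping primitives; coordinates are from the bounding-box lower-left.
Outer circle: ⌀7, A = 38.4845 in², x = 3.5 in, Ī = 117.859 in⁴.
Bore (subtracted): ⌀6.8, A = 36.3168 in², x = 3.5 in, Ī = 104.956 in⁴.
By symmetry the centroid is at mid-width, x̄ = 3.5 in.
All pieces are centred on the vertical centroidal axis, so I = ΣĪ (holes subtracted) = 12.9032 in⁴.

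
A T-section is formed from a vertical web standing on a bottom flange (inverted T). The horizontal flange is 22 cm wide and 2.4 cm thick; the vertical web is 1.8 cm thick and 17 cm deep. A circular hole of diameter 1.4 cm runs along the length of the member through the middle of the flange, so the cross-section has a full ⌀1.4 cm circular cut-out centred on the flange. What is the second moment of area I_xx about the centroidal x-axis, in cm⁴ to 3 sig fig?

Split into non-overlapping primitives; take the origin at the lower-left of the bounding box.
Flange: 22 × 2.4, A = 52.8 cm², y = 1.2 cm, Ī = 25.344 cm⁴.
Web: 1.8 × 17, A = 30.6 cm², y = 10.9 cm, Ī = 736.95 cm⁴.
Hole (subtracted): ⌀1.4, A = 1.5394 cm², y = 1.2 cm, Ī = 0.18857 cm⁴.
Centroid: ȳ = ΣA·y / ΣA = 4.8259 cm.
Transfer each piece to the centroidal x-axis using Ī + A·d² with d = y − 4.8259:
  flange: d = -3.6259 cm → contributes +719.52 cm⁴
  web: d = 6.0741 cm → contributes +1865.9 cm⁴
  hole: d = -3.6259 cm → contributes −20.427 cm⁴
Total I = 2 565 cm⁴.

I_xx ≈ 2570 cm⁴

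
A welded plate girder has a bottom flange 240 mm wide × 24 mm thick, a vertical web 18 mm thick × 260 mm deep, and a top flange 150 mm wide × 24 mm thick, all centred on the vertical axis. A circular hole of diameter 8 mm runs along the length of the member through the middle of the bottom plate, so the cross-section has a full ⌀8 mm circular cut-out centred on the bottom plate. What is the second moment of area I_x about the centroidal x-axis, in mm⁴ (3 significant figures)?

Decompose the section into non-overlapping parts with the origin at the bottom-left of its bounding rectangle.
Bottom plate: 240 × 24, A = 5 760 mm², y = 12 mm, Ī = 276 480 mm⁴.
Web plate: 18 × 260, A = 4 680 mm², y = 154 mm, Ī = 26 364 000 mm⁴.
Top plate: 150 × 24, A = 3 600 mm², y = 296 mm, Ī = 172 800 mm⁴.
Hole (subtracted): ⌀8, A = 50.265 mm², y = 12 mm, Ī = 201.06 mm⁴.
Centroid: ȳ = ΣA·y / ΣA = 132.59 mm.
Transfer each piece to the centroidal x-axis using Ī + A·d² with d = y − 132.59:
  bottom plate: d = -120.59 mm → contributes +84 031 936 mm⁴
  web plate: d = 21.414 mm → contributes +28 510 146 mm⁴
  top plate: d = 163.41 mm → contributes +96 308 203 mm⁴
  hole: d = -120.59 mm → contributes −731 105 mm⁴
Total I = 208 119 179 mm⁴.

I_x ≈ 2.08 × 10⁸ mm⁴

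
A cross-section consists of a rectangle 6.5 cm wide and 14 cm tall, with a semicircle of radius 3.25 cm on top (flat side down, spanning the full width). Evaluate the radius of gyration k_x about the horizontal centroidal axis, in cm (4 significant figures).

k_x ≈ 4.805 cm

Break the section into simple shapes (no overlaps), measuring from the bottom-left corner of the bounding box.
Rectangular body: 6.5 × 14, A = 91 cm², y = 7 cm, Ī = 1486.33 cm⁴.
Semicircular cap: semicircle r = 3.25, A = 16.5915 cm², y = 15.3793 cm, Ī = 12.2452 cm⁴.
Centroid: ȳ = ΣA·y / ΣA = 8.29217 cm.
Transfer each piece to the horizontal centroidal axis using Ī + A·d² with d = y − 8.29217:
  rectangular body: d = -1.29217 cm → contributes +1638.28 cm⁴
  semicircular cap: d = 7.08718 cm → contributes +845.606 cm⁴
Total I = 2483.88 cm⁴.
Radius of gyration: k = √(I/A) = √(2483.88 / 107.592) = 4.80481 cm.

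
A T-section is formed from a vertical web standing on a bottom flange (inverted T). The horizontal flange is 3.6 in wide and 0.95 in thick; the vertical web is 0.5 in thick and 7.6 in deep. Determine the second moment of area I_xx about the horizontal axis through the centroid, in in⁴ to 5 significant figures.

Decompose the section into non-overlapping parts with the origin at the bottom-left of its bounding rectangle.
Flange: 3.6 × 0.95, A = 3.42 in², y = 0.475 in, Ī = 0.2572125 in⁴.
Web: 0.5 × 7.6, A = 3.8 in², y = 4.75 in, Ī = 18.29067 in⁴.
Centroid: ȳ = ΣA·y / ΣA = 2.725 in.
Transfer each piece to the horizontal axis through the centroid using Ī + A·d² with d = y − 2.725:
  flange: d = -2.25 in → contributes +17.57096 in⁴
  web: d = 2.025 in → contributes +33.87304 in⁴
Total I = 51.444 in⁴.

I_xx ≈ 51.444 in⁴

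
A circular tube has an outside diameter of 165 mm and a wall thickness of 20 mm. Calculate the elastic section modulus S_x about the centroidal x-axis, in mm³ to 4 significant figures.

Split into non-overlapping primitives; take the origin at the lower-left of the bounding box.
Outer circle: ⌀165, A = 21382.5 mm², y = 82.5 mm, Ī = 36 383 601 mm⁴.
Bore (subtracted): ⌀125, A = 12271.8 mm², y = 82.5 mm, Ī = 11 984 225 mm⁴.
By symmetry the centroid is at mid-height, ȳ = 82.5 mm.
All pieces are centred on the centroidal x-axis, so I = ΣĪ (holes subtracted) = 24 399 376 mm⁴.
Extreme fibre distance c = 82.5 mm; S = I/c = 295 750 mm³.

S_x ≈ 2.958 × 10⁵ mm³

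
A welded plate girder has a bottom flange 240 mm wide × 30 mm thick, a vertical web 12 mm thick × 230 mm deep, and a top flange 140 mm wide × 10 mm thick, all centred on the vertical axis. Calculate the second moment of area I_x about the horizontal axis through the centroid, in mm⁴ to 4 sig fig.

I_x ≈ 1.026 × 10⁸ mm⁴

Decompose the section into non-overlapping parts with the origin at the bottom-left of its bounding rectangle.
Bottom plate: 240 × 30, A = 7 200 mm², y = 15 mm, Ī = 540 000 mm⁴.
Web plate: 12 × 230, A = 2 760 mm², y = 145 mm, Ī = 12 167 000 mm⁴.
Top plate: 140 × 10, A = 1 400 mm², y = 265 mm, Ī = 11666.7 mm⁴.
Centroid: ȳ = ΣA·y / ΣA = 77.3944 mm.
Transfer each piece to the horizontal axis through the centroid using Ī + A·d² with d = y − 77.3944:
  bottom plate: d = -62.3944 mm → contributes +28 570 010 mm⁴
  web plate: d = 67.6056 mm → contributes +24 781 640 mm⁴
  top plate: d = 187.606 mm → contributes +49 285 890 mm⁴
Total I = 102 637 540 mm⁴.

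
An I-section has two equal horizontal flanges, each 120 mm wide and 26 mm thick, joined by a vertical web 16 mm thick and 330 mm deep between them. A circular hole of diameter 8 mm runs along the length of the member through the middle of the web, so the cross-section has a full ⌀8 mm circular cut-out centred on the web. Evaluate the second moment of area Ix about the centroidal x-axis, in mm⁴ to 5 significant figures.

Split into non-overlapping primitives; take the origin at the lower-left of the bounding box.
Bottom flange: 120 × 26, A = 3 120 mm², y = 13 mm, Ī = 175 760 mm⁴.
Web: 16 × 330, A = 5 280 mm², y = 191 mm, Ī = 47 916 000 mm⁴.
Top flange: 120 × 26, A = 3 120 mm², y = 369 mm, Ī = 175 760 mm⁴.
Hole (subtracted): ⌀8, A = 50.26548 mm², y = 191 mm, Ī = 201.0619 mm⁴.
By symmetry the centroid is at mid-height, ȳ = 191 mm.
Transfer each piece to the centroidal x-axis using Ī + A·d² with d = y − 191:
  bottom flange: d = -178 mm → contributes +99 029 840 mm⁴
  web: d = 0 mm → contributes +47 916 000 mm⁴
  top flange: d = 178 mm → contributes +99 029 840 mm⁴
  hole: d = 0 mm → contributes −201.0619 mm⁴
Total I = 245 975 479 mm⁴.

Ix ≈ 2.4598 × 10⁸ mm⁴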